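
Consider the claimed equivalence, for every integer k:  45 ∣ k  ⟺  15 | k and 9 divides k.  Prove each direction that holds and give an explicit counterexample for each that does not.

Both implications hold.

Converse. Suppose 15 ∣ k and 9 ∣ k. Any common multiple of 15 and 9 is a multiple of their lcm; here lcm(15, 9) = 15·9/gcd(15, 9) = 135/3 = 45, so 45 ∣ k.

Forward direction. If 45 ∣ k, write k = 45q. Since 45 = 3·15, k = 15·(3q), so 15 ∣ k; and since 45 = 5·9, k = 9·(5q), so 9 ∣ k.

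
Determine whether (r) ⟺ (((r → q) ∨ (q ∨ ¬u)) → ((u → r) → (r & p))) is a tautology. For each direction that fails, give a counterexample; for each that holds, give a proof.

Neither direction holds.

[⇒] This fails. Under p = F, r = T, u = F, q = F, the left side is true but the right side is false.

[⇐] This fails. Under p = F, r = F, u = T, q = F, the left side is false but the right side is true.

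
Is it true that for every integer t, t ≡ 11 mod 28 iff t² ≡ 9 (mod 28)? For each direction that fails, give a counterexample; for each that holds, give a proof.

Only the forward implication holds.

(⟹) Suppose t ≡ 11 mod 28. Write t = 28j + 11. Then (28j + 11)² = 784j² + 616j + 121 = 28(28j² + 22j + 4) + 9, so t² ≡ 9 (mod 28).

(⟸) This fails: take t = 3. Then 3² = 9 ≡ 9 (mod 28), yet 3 ≡ 3 (mod 28), not 11.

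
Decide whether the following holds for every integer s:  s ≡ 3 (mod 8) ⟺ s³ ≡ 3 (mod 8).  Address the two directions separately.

The biconditional holds.

(→) Suppose s ≡ 3 (mod 8). Write s = 8j + 3. Then (8j + 3)³ = 512j³ + 576j² + 216j + 27 = 8(64j³ + 72j² + 27j + 3) + 3, so s³ ≡ 3 (mod 8).

(←) For the converse, argue contrapositively. If s ≢ 3 (mod 8), then s is congruent to one of 0, 1, 2, 4, 5, 6, 7 modulo 8, and these give s³ ≡ 0, 1, 0, 0, 5, 0, 7 respectively — never 3.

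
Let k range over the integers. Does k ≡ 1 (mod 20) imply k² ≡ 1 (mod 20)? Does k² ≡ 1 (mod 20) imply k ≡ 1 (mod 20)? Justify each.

Forward direction. Suppose k ≡ 1 (mod 20). Write k = 20j + 1. Then (20j + 1)² = 400j² + 40j + 1 = 20(20j² + 2j) + 1, so k² ≡ 1 (mod 20).

Converse. This fails: take k = 9. Then 9² = 81 ≡ 1 (mod 20), yet 9 ≡ 9 (mod 20), not 1.

Only the forward direction holds.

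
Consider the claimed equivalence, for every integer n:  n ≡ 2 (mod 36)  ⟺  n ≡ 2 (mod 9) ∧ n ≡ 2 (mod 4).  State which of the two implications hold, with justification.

[⇒] Suppose n ≡ 2 (mod 36); write n = 36j + 2. Since 9 ∣ 36, reducing mod 9 gives n ≡ 2 (mod 9); since 4 ∣ 36, reducing mod 4 gives n ≡ 2 (mod 4).

[⇐] Conversely, if n ≡ 2 (mod 9) and n ≡ 2 (mod 4), then by the Chinese remainder theorem n ≡ 2 (mod 36). This is exactly n ≡ 2 (mod 36).

Both implications hold.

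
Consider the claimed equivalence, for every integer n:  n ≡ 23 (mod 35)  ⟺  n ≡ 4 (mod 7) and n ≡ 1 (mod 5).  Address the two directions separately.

(⟹) This fails: n = 23 gives 23 ≡ 23 (mod 35) but 23 ≡ 2 (mod 7), so the conjunction on the right does not hold.

(⟸) This fails: n = 11 satisfies both congruences on the right (11 ≡ 4 mod 7 and 11 ≡ 1 mod 5) yet 11 ≡ 11 (mod 35), not 23.

Both directions fail.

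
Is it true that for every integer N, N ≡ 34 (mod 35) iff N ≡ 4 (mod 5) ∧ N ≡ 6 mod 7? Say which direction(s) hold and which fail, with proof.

[⇒] Suppose N ≡ 34 (mod 35); write N = 35j + 34. Since 5 ∣ 35, reducing mod 5 gives N ≡ 34 ≡ 4 (mod 5); since 7 ∣ 35, reducing mod 7 gives N ≡ 34 ≡ 6 (mod 7).

[⇐] Conversely, if N ≡ 4 (mod 5) and N ≡ 6 (mod 7), then by the Chinese remainder theorem N ≡ 34 (mod 35). This is exactly N ≡ 34 (mod 35).

The biconditional holds.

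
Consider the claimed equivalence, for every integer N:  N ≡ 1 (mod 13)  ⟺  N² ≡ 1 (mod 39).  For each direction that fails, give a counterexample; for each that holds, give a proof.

(→) This fails: take N = 27. Then 27 ≡ 1 (mod 13), but 27² = 729 ≡ 27 (mod 39), not 1.

(←) This fails: take N = 25. Then 25² = 625 ≡ 1 (mod 39), yet 25 ≡ 12 (mod 13), not 1.

Both directions fail.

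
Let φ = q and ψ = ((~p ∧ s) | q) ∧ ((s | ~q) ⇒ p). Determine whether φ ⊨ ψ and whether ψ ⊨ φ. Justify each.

(⇒) fails; (⇐) holds.

(⇐) Assume the antecedent. If s is true, the antecedent forces (s = T, q = T, p = T), and q holds there. If s is false, the antecedent forces (s = F, q = T, p = F) or (s = F, q = T, p = T), and q holds there. Either way q holds.

(⇒) This fails. Under s = T, q = T, p = F, the left side is true but the right side is false.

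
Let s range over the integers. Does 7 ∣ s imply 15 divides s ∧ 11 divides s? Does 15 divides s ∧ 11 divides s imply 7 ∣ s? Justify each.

(⇒) fails and (⇐) fails.

Forward direction. This fails: take s = 7. Certainly 7 ∣ 7, but 15 ∤ 7.

Converse. This fails: take s = 165. Both 15 ∣ 165 and 11 ∣ 165, yet 165 is not a multiple of 7 (since 165 = 23·7 + 4), so 7 ∤ 165.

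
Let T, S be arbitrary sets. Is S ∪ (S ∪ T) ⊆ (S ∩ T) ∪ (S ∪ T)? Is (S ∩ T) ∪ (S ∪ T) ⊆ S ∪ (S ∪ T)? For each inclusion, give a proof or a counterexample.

Forward inclusion. Let x ∈ S ∪ (S ∪ T). Then either x ∈ T and x ∉ S; or x ∈ S and x ∉ T; or x ∈ T ∩ S. In each case x ∈ (S ∩ T) ∪ (S ∪ T), so S ∪ (S ∪ T) ⊆ (S ∩ T) ∪ (S ∪ T).

Reverse inclusion. Let x ∈ (S ∩ T) ∪ (S ∪ T). Then either x ∈ T and x ∉ S; or x ∈ S and x ∉ T; or x ∈ T ∩ S. In each case x ∈ S ∪ (S ∪ T), so (S ∩ T) ∪ (S ∪ T) ⊆ S ∪ (S ∪ T).

Both inclusions hold.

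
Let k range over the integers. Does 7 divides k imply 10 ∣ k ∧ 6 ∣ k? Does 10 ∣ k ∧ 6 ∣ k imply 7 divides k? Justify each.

(⇒) fails and (⇐) fails.

(→) This fails: take k = 7. Certainly 7 ∣ 7, but 10 ∤ 7.

(←) This fails: take k = 30. Both 10 ∣ 30 and 6 ∣ 30, yet 30 is not a multiple of 7 (since 30 = 4·7 + 2), so 7 ∤ 30.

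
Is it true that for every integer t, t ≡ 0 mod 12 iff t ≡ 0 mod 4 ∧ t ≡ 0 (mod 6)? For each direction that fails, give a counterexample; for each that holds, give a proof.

Both implications hold.

(→) Suppose t ≡ 0 (mod 12); write t = 12j + 0. Since 4 ∣ 12, reducing mod 4 gives t ≡ 0 (mod 4); since 6 ∣ 12, reducing mod 6 gives t ≡ 0 (mod 6).

(←) Conversely, if t ≡ 0 (mod 4) and t ≡ 0 (mod 6), then by the Chinese remainder theorem t ≡ 0 (mod 12). This is exactly t ≡ 0 (mod 12).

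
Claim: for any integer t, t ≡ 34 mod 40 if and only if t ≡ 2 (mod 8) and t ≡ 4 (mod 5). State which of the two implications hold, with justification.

Both directions hold; the statement is true.

(→) Suppose t ≡ 34 (mod 40); write t = 40j + 34. Since 8 ∣ 40, reducing mod 8 gives t ≡ 34 ≡ 2 (mod 8); since 5 ∣ 40, reducing mod 5 gives t ≡ 34 ≡ 4 (mod 5).

(←) Conversely, if t ≡ 2 (mod 8) and t ≡ 4 (mod 5), then by the Chinese remainder theorem t ≡ 34 (mod 40). This is exactly t ≡ 34 (mod 40).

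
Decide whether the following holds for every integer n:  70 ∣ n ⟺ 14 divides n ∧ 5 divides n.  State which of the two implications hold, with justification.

(⇐) Suppose 14 ∣ n and 5 ∣ n. Any common multiple of 14 and 5 is a multiple of their lcm; here gcd(14, 5) = 1, so lcm(14, 5) = 14·5 = 70, so 70 ∣ n.

(⇒) If 70 ∣ n, write n = 70q. Since 70 = 5·14, n = 14·(5q), so 14 ∣ n; and since 70 = 14·5, n = 5·(14q), so 5 ∣ n.

Equivalent; both directions hold.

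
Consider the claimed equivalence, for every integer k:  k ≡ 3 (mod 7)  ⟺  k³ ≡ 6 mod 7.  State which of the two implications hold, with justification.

The forward direction holds; the converse fails.

(→) Suppose k ≡ 3 (mod 7). Write k = 7j + 3. Then (7j + 3)³ = 343j³ + 441j² + 189j + 27 = 7(49j³ + 63j² + 27j + 3) + 6, so k³ ≡ 6 (mod 7).

(←) This fails: take k = 5. Then 5³ = 125 ≡ 6 (mod 7), yet 5 ≡ 5 (mod 7), not 3.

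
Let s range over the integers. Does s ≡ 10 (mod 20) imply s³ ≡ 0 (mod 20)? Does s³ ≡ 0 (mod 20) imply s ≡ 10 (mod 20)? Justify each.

(⟹) Suppose s ≡ 10 (mod 20). Write s = 20j + 10. Then (20j + 10)³ = 8000j³ + 12000j² + 6000j + 1000 = 20(400j³ + 600j² + 300j + 50) + 0, so s³ ≡ 0 (mod 20).

(⟸) This fails: take s = 0. Then 0³ = 0 ≡ 0 (mod 20), yet 0 ≡ 0 (mod 20), not 10.

Only the forward implication holds.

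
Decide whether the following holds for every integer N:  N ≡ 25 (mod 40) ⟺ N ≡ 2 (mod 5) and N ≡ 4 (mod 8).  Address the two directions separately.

(⇒) fails and (⇐) fails.

(→) This fails: N = 25 gives 25 ≡ 25 (mod 40) but 25 ≡ 0 (mod 5), so the conjunction on the right does not hold.

(←) This fails: N = 12 satisfies both congruences on the right (12 ≡ 2 mod 5 and 12 ≡ 4 mod 8) yet 12 ≡ 12 (mod 40), not 25.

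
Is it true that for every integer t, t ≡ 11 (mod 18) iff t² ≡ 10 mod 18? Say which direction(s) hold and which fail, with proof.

Both directions fail.

Forward direction. This fails: take t = 11. Then 11 ≡ 11 (mod 18), but 11² = 121 ≡ 13 (mod 18), not 10.

Converse. This fails: take t = 8. Then 8² = 64 ≡ 10 (mod 18), yet 8 ≡ 8 (mod 18), not 11.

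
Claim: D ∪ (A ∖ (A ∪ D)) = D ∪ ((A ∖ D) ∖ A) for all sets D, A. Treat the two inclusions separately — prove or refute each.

(⊆) Let x ∈ D ∪ (A ∖ (A ∪ D)). Then either x ∈ D and x ∉ A; or x ∈ D ∩ A. In each case x ∈ D ∪ ((A ∖ D) ∖ A), so D ∪ (A ∖ (A ∪ D)) ⊆ D ∪ ((A ∖ D) ∖ A).

(⊇) Let x ∈ D ∪ ((A ∖ D) ∖ A). Then either x ∈ D and x ∉ A; or x ∈ D ∩ A. In each case x ∈ D ∪ (A ∖ (A ∪ D)), so D ∪ ((A ∖ D) ∖ A) ⊆ D ∪ (A ∖ (A ∪ D)).

Both inclusions hold.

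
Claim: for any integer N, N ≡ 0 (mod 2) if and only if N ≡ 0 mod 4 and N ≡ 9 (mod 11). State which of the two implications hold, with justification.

Only the reverse direction holds.

Forward direction. This fails: N = 0 gives 0 ≡ 0 (mod 2) but 0 ≡ 0 (mod 11), so the conjunction on the right does not hold.

Converse. If N ≡ 0 (mod 4) and N ≡ 9 (mod 11), then by the Chinese remainder theorem N ≡ 20 (mod 44). Since 20 ≡ 0 (mod 2) and 2 ∣ 44, we get N ≡ 0 (mod 2).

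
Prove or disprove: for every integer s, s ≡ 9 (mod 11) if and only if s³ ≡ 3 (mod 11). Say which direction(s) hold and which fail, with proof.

(⇒) Suppose s ≡ 9 (mod 11). Write s = 11j + 9. Then (11j + 9)³ = 1331j³ + 3267j² + 2673j + 729 = 11(121j³ + 297j² + 243j + 66) + 3, so s³ ≡ 3 (mod 11).

(⇐) Conversely, suppose s³ ≡ 3 (mod 11). The only residue r in {0, …, 10} with r³ ≡ 3 (mod 11) is r = 9, so s ≡ 9 (mod 11).

Both directions hold; the statement is true.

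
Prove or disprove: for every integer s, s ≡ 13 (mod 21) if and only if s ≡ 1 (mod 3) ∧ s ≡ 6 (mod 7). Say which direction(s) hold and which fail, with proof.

(⟹) Suppose s ≡ 13 (mod 21); write s = 21j + 13. Since 3 ∣ 21, reducing mod 3 gives s ≡ 13 ≡ 1 (mod 3); since 7 ∣ 21, reducing mod 7 gives s ≡ 13 ≡ 6 (mod 7).

(⟸) Conversely, if s ≡ 1 (mod 3) and s ≡ 6 (mod 7), then by the Chinese remainder theorem s ≡ 13 (mod 21). This is exactly s ≡ 13 (mod 21).

Both directions hold; the statement is true.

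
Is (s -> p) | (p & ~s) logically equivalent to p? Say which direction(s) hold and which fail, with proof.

(→) This fails. Under p = F, s = F, the left side is true but the right side is false.

(←) Assume the antecedent. If p is true, (s -> p) | (p & ~s) reduces to true regardless of the other variables. If p is false, the antecedent cannot hold. Either way (s -> p) | (p & ~s) holds.

Only the reverse direction holds.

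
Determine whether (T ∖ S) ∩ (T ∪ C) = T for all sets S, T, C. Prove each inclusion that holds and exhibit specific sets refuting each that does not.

(⊆) Let x ∈ (T ∖ S) ∩ (T ∪ C). Then either x ∈ T and x ∉ S, C; or x ∈ T ∩ C and x ∉ S. In each case x ∈ T, so (T ∖ S) ∩ (T ∪ C) ⊆ T.

(⊇) This inclusion fails. Take S = {1}, T = {1}, C = ∅; then 1 ∈ T but 1 ∉ (T ∖ S) ∩ (T ∪ C).

Only the forward inclusion holds.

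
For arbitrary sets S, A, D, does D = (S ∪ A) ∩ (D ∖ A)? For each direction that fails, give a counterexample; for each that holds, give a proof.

Reverse inclusion. Let x ∈ (S ∪ A) ∩ (D ∖ A). Then x ∈ S ∩ D and x ∉ A, from which x ∈ D.

Forward inclusion. This inclusion fails. Take S = ∅, A = ∅, D = {1}; then 1 ∈ D but 1 ∉ (S ∪ A) ∩ (D ∖ A).

The sets are not equal: only the reverse inclusion holds.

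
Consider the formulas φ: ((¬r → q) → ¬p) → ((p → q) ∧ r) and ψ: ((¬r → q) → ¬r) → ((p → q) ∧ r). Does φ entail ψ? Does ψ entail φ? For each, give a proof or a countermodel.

Not equivalent: only (⇐) holds.

(→) This fails. Under q = T, r = F, p = T, the left side is true but the right side is false.

(←) Assume the antecedent. If q is true, the antecedent forces (q = T, r = T, p = F) or (q = T, r = T, p = T), and the consequent holds there. If q is false, the antecedent forces (q = F, r = T, p = F) or (q = F, r = T, p = T), and the consequent holds there. Either way the consequent holds.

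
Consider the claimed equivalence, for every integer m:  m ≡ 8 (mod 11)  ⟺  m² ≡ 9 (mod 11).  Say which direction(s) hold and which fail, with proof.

Not equivalent: only (⇒) holds.

[⇒] Suppose m ≡ 8 (mod 11). Write m = 11j + 8. Then (11j + 8)² = 121j² + 176j + 64 = 11(11j² + 16j + 5) + 9, so m² ≡ 9 (mod 11).

[⇐] This fails: take m = 3. Then 3² = 9 ≡ 9 (mod 11), yet 3 ≡ 3 (mod 11), not 8.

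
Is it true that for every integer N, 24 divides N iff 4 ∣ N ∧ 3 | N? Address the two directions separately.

Only the forward direction holds.

(⇒) If 24 ∣ N, write N = 24q. Since 24 = 6·4, N = 4·(6q), so 4 ∣ N; and since 24 = 8·3, N = 3·(8q), so 3 ∣ N.

(⇐) This fails: take N = 12. Both 4 ∣ 12 and 3 ∣ 12, yet 12 is not a multiple of 24 (since 12 = 0·24 + 12), so 24 ∤ 12.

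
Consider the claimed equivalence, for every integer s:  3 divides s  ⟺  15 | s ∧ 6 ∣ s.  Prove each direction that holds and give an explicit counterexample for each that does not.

Only the reverse direction holds.

(⟹) This fails: take s = 3. Certainly 3 ∣ 3, but 15 ∤ 3.

(⟸) Suppose 15 ∣ s and 6 ∣ s. Any common multiple of 15 and 6 is a multiple of their lcm; here lcm(15, 6) = 15·6/gcd(15, 6) = 90/3 = 30, so 30 ∣ s. Since 3 ∣ 30, it follows that 3 ∣ s.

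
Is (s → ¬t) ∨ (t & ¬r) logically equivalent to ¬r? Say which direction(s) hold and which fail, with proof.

(→) This fails. Under s = F, t = F, r = T, the left side is true but the right side is false.

(←) Assume the antecedent. If s is true, the antecedent forces (s = T, t = F, r = F) or (s = T, t = T, r = F), and (s → ¬t) ∨ (t & ¬r) holds there. If s is false, (s → ¬t) ∨ (t & ¬r) reduces to true regardless of the other variables. Either way (s → ¬t) ∨ (t & ¬r) holds.

Not equivalent: only (⇐) holds.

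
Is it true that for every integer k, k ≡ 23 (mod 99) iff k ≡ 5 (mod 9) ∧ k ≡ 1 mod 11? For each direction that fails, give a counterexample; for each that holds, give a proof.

[⇒] Suppose k ≡ 23 (mod 99); write k = 99j + 23. Since 9 ∣ 99, reducing mod 9 gives k ≡ 23 ≡ 5 (mod 9); since 11 ∣ 99, reducing mod 11 gives k ≡ 23 ≡ 1 (mod 11).

[⇐] Conversely, if k ≡ 5 (mod 9) and k ≡ 1 (mod 11), then by the Chinese remainder theorem k ≡ 23 (mod 99). This is exactly k ≡ 23 (mod 99).

Both directions hold.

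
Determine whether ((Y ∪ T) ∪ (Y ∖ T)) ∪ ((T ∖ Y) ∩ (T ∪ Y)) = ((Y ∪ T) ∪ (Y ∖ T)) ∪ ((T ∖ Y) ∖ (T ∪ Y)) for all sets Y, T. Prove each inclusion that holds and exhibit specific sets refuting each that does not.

(⊆) Let x ∈ ((Y ∪ T) ∪ (Y ∖ T)) ∪ ((T ∖ Y) ∩ (T ∪ Y)). Then either x ∈ Y and x ∉ T; or x ∈ T and x ∉ Y; or x ∈ Y ∩ T. In each case x ∈ ((Y ∪ T) ∪ (Y ∖ T)) ∪ ((T ∖ Y) ∖ (T ∪ Y)), so ((Y ∪ T) ∪ (Y ∖ T)) ∪ ((T ∖ Y) ∩ (T ∪ Y)) ⊆ ((Y ∪ T) ∪ (Y ∖ T)) ∪ ((T ∖ Y) ∖ (T ∪ Y)).

(⊇) Let x ∈ ((Y ∪ T) ∪ (Y ∖ T)) ∪ ((T ∖ Y) ∖ (T ∪ Y)). Then either x ∈ Y and x ∉ T; or x ∈ T and x ∉ Y; or x ∈ Y ∩ T. In each case x ∈ ((Y ∪ T) ∪ (Y ∖ T)) ∪ ((T ∖ Y) ∩ (T ∪ Y)), so ((Y ∪ T) ∪ (Y ∖ T)) ∪ ((T ∖ Y) ∖ (T ∪ Y)) ⊆ ((Y ∪ T) ∪ (Y ∖ T)) ∪ ((T ∖ Y) ∩ (T ∪ Y)).

The two sets are equal.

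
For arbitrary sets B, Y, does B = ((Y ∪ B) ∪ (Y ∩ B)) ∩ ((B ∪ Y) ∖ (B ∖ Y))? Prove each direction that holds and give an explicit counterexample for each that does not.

(⊆) fails and (⊇) fails.

(⊆) This inclusion fails. Take B = {1}, Y = ∅; then 1 ∈ B but 1 ∉ ((Y ∪ B) ∪ (Y ∩ B)) ∩ ((B ∪ Y) ∖ (B ∖ Y)).

(⊇) This inclusion fails. Take B = ∅, Y = {1}; then 1 ∈ ((Y ∪ B) ∪ (Y ∩ B)) ∩ ((B ∪ Y) ∖ (B ∖ Y)) but 1 ∉ B.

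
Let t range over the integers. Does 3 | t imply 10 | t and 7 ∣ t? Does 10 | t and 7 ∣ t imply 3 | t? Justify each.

Both directions fail.

[⇒] This fails: take t = 3. Certainly 3 ∣ 3, but 10 ∤ 3.

[⇐] This fails: take t = 70. Both 10 ∣ 70 and 7 ∣ 70, yet 70 is not a multiple of 3 (since 70 = 23·3 + 1), so 3 ∤ 70.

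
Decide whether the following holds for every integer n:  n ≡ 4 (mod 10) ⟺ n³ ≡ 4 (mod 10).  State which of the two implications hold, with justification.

Both implications hold.

[⇒] Suppose n ≡ 4 (mod 10). Write n = 10j + 4. Then (10j + 4)³ = 1000j³ + 1200j² + 480j + 64 = 10(100j³ + 120j² + 48j + 6) + 4, so n³ ≡ 4 (mod 10).

[⇐] Conversely, suppose n³ ≡ 4 (mod 10). The only residue r in {0, …, 9} with r³ ≡ 4 (mod 10) is r = 4, so n ≡ 4 (mod 10).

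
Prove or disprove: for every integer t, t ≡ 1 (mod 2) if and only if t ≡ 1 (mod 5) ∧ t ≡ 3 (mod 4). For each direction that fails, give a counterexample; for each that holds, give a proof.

(⇒) fails; (⇐) holds.

(⟹) This fails: t = 1 gives 1 ≡ 1 (mod 2) but 1 ≡ 1 (mod 4), so the conjunction on the right does not hold.

(⟸) Conversely, if t ≡ 1 (mod 5) and t ≡ 3 (mod 4), then by the Chinese remainder theorem t ≡ 11 (mod 20). Since 11 ≡ 1 (mod 2) and 2 ∣ 20, we get t ≡ 1 (mod 2).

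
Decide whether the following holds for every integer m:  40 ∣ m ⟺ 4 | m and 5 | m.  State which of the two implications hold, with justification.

(⟹) If 40 ∣ m, write m = 40q. Since 40 = 10·4, m = 4·(10q), so 4 ∣ m; and since 40 = 8·5, m = 5·(8q), so 5 ∣ m.

(⟸) This fails: take m = 20. Both 4 ∣ 20 and 5 ∣ 20, yet 20 is not a multiple of 40 (since 20 = 0·40 + 20), so 40 ∤ 20.

Only the forward direction holds.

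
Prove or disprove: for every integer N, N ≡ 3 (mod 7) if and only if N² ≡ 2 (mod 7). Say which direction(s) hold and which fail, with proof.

[⇐] This fails: take N = 4. Then 4² = 16 ≡ 2 (mod 7), yet 4 ≡ 4 (mod 7), not 3.

[⇒] Suppose N ≡ 3 (mod 7). Write N = 7j + 3. Then (7j + 3)² = 49j² + 42j + 9 = 7(7j² + 6j + 1) + 2, so N² ≡ 2 (mod 7).

Not equivalent: only (⇒) holds.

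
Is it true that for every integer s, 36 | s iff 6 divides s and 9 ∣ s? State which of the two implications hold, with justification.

Not equivalent: only (⇒) holds.

[⇒] If 36 ∣ s, write s = 36q. Since 36 = 6·6, s = 6·(6q), so 6 ∣ s; and since 36 = 4·9, s = 9·(4q), so 9 ∣ s.

[⇐] This fails: take s = 18. Both 6 ∣ 18 and 9 ∣ 18, yet 18 is not a multiple of 36 (since 18 = 0·36 + 18), so 36 ∤ 18.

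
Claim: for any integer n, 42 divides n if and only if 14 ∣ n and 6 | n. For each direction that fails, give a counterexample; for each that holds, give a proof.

Both implications hold.

(←) Suppose 14 ∣ n and 6 ∣ n. Any common multiple of 14 and 6 is a multiple of their lcm; here lcm(14, 6) = 14·6/gcd(14, 6) = 84/2 = 42, so 42 ∣ n.

(→) If 42 ∣ n, write n = 42q. Since 42 = 3·14, n = 14·(3q), so 14 ∣ n; and since 42 = 7·6, n = 6·(7q), so 6 ∣ n.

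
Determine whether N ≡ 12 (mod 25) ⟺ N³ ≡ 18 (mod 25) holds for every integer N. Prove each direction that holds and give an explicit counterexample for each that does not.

(⟹) This fails: take N = 12. Then 12 ≡ 12 (mod 25), but 12³ = 1728 ≡ 3 (mod 25), not 18.

(⟸) This fails: take N = 7. Then 7³ = 343 ≡ 18 (mod 25), yet 7 ≡ 7 (mod 25), not 12.

Neither implication holds.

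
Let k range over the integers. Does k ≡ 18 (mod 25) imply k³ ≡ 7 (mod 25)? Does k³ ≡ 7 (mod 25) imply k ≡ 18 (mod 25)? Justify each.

Both directions hold.

(→) Suppose k ≡ 18 (mod 25). Write k = 25j + 18. Then (25j + 18)³ = 15625j³ + 33750j² + 24300j + 5832 = 25(625j³ + 1350j² + 972j + 233) + 7, so k³ ≡ 7 (mod 25).

(←) Conversely, suppose k³ ≡ 7 (mod 25). The only residue r in {0, …, 24} with r³ ≡ 7 (mod 25) is r = 18, so k ≡ 18 (mod 25).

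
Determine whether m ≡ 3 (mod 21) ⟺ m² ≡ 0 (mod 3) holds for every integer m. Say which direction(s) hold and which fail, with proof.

The forward direction holds; the converse fails.

(⇐) This fails: take m = 0. Then 0² = 0 ≡ 0 (mod 3), yet 0 ≡ 0 (mod 21), not 3.

(⇒) Suppose m ≡ 3 (mod 21). Then m² ≡ 3² = 9 (mod 21), and since 3 ∣ 21, also m² ≡ 0 (mod 3).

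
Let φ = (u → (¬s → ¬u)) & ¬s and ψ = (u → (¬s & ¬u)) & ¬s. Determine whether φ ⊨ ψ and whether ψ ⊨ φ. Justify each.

Converse. Assume the antecedent. If u is true, the antecedent cannot hold. If u is false, the antecedent forces (u = F, s = F), and (u → (¬s → ¬u)) & ¬s holds there. Either way (u → (¬s → ¬u)) & ¬s holds.

Forward direction. Assume the antecedent. If u is true, the antecedent cannot hold. If u is false, the antecedent forces (u = F, s = F), and (u → (¬s & ¬u)) & ¬s holds there. Either way (u → (¬s & ¬u)) & ¬s holds.

Both implications hold.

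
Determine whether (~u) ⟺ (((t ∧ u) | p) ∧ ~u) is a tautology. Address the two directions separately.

Not equivalent: only (⇐) holds.

(⇒) This fails. Under u = F, p = F, t = F, the left side is true but the right side is false.

(⇐) Assume the antecedent. If u is true, the antecedent cannot hold. If u is false, ~u reduces to true regardless of the other variables. Either way ~u holds.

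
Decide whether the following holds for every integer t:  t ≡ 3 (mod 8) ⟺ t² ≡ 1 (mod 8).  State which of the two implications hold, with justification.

The forward direction holds; the converse fails.

Forward direction. Suppose t ≡ 3 (mod 8). Write t = 8j + 3. Then (8j + 3)² = 64j² + 48j + 9 = 8(8j² + 6j + 1) + 1, so t² ≡ 1 (mod 8).

Converse. This fails: take t = 1. Then 1² = 1 ≡ 1 (mod 8), yet 1 ≡ 1 (mod 8), not 3.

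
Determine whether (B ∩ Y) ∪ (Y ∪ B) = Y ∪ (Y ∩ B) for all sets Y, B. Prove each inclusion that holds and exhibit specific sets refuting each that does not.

Forward inclusion. This inclusion fails. Take Y = ∅, B = {1}; then 1 ∈ (B ∩ Y) ∪ (Y ∪ B) but 1 ∉ Y ∪ (Y ∩ B).

Reverse inclusion. Let x ∈ Y ∪ (Y ∩ B). Then either x ∈ Y and x ∉ B; or x ∈ Y ∩ B. In each case x ∈ (B ∩ Y) ∪ (Y ∪ B), so Y ∪ (Y ∩ B) ⊆ (B ∩ Y) ∪ (Y ∪ B).

The sets are not equal: only the reverse inclusion holds.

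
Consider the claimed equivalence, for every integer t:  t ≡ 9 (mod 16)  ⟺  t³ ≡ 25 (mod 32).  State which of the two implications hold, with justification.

(⇒) This fails: take t = 25. Then 25 ≡ 9 (mod 16), but 25³ = 15625 ≡ 9 (mod 32), not 25.

(⇐) Conversely, the residues r modulo 32 with r³ ≡ 25 (mod 32) are exactly {9}, and each is ≡ 9 (mod 16).

The forward direction fails; the converse holds.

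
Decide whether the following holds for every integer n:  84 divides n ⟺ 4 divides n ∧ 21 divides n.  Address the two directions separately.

Both implications hold.

(→) If 84 ∣ n, write n = 84q. Since 84 = 21·4, n = 4·(21q), so 4 ∣ n; and since 84 = 4·21, n = 21·(4q), so 21 ∣ n.

(←) Suppose 4 ∣ n and 21 ∣ n. Any common multiple of 4 and 21 is a multiple of their lcm; here gcd(4, 21) = 1, so lcm(4, 21) = 4·21 = 84, so 84 ∣ n.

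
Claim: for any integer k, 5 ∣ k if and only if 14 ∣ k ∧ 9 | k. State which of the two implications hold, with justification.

Both directions fail.

(⟹) This fails: take k = 5. Certainly 5 ∣ 5, but 14 ∤ 5.

(⟸) This fails: take k = 126. Both 14 ∣ 126 and 9 ∣ 126, yet 126 is not a multiple of 5 (since 126 = 25·5 + 1), so 5 ∤ 126.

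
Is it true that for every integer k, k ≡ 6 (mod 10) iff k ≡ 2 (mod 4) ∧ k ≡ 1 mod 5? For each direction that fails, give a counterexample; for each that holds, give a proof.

Only the reverse direction holds.

(→) This fails: k = 16 gives 16 ≡ 6 (mod 10) but 16 ≡ 0 (mod 4), so the conjunction on the right does not hold.

(←) Conversely, if k ≡ 2 (mod 4) and k ≡ 1 (mod 5), then by the Chinese remainder theorem k ≡ 6 (mod 20). Since 6 ≡ 6 (mod 10) and 10 ∣ 20, we get k ≡ 6 (mod 10).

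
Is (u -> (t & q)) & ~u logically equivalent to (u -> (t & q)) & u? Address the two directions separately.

Forward direction. This fails. Under q = F, u = F, t = F, the left side is true but the right side is false.

Converse. This fails. Under q = T, u = T, t = T, the left side is false but the right side is true.

Both directions fail.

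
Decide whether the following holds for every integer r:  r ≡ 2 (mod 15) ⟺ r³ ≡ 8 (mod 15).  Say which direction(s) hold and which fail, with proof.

Equivalent; both directions hold.

(⟹) Suppose r ≡ 2 (mod 15). Write r = 15j + 2. Then (15j + 2)³ = 3375j³ + 1350j² + 180j + 8 = 15(225j³ + 90j² + 12j) + 8, so r³ ≡ 8 (mod 15).

(⟸) Conversely, suppose r³ ≡ 8 (mod 15). The only residue r in {0, …, 14} with r³ ≡ 8 (mod 15) is r = 2, so r ≡ 2 (mod 15).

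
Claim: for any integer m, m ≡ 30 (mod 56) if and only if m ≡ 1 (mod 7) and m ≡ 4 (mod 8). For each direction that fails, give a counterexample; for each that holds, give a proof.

(⇒) fails and (⇐) fails.

(→) This fails: m = 30 gives 30 ≡ 30 (mod 56) but 30 ≡ 2 (mod 7), so the conjunction on the right does not hold.

(←) This fails: m = 36 satisfies both congruences on the right (36 ≡ 1 mod 7 and 36 ≡ 4 mod 8) yet 36 ≡ 36 (mod 56), not 30.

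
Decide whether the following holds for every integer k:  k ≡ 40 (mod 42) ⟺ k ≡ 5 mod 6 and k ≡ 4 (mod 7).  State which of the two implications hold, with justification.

[⇒] This fails: k = 40 gives 40 ≡ 40 (mod 42) but 40 ≡ 4 (mod 6), so the conjunction on the right does not hold.

[⇐] This fails: k = 11 satisfies both congruences on the right (11 ≡ 5 mod 6 and 11 ≡ 4 mod 7) yet 11 ≡ 11 (mod 42), not 40.

Both directions fail.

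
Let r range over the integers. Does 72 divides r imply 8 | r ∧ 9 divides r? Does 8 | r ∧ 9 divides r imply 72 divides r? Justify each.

[⇒] If 72 ∣ r, write r = 72q. Since 72 = 9·8, r = 8·(9q), so 8 ∣ r; and since 72 = 8·9, r = 9·(8q), so 9 ∣ r.

[⇐] Suppose 8 ∣ r and 9 ∣ r. Any common multiple of 8 and 9 is a multiple of their lcm; here gcd(8, 9) = 1, so lcm(8, 9) = 8·9 = 72, so 72 ∣ r.

Equivalent; both directions hold.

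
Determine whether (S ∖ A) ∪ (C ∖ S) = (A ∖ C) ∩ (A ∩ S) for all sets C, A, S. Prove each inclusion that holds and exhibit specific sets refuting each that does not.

(⊆) This inclusion fails. Take C = {1}, A = ∅, S = ∅; then 1 ∈ (S ∖ A) ∪ (C ∖ S) but 1 ∉ (A ∖ C) ∩ (A ∩ S).

(⊇) This inclusion fails. Take C = ∅, A = {1}, S = {1}; then 1 ∈ (A ∖ C) ∩ (A ∩ S) but 1 ∉ (S ∖ A) ∪ (C ∖ S).

Neither inclusion holds.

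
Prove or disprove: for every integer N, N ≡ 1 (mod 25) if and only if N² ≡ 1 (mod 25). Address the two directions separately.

Forward direction. Suppose N ≡ 1 (mod 25). Write N = 25j + 1. Then (25j + 1)² = 625j² + 50j + 1 = 25(25j² + 2j) + 1, so N² ≡ 1 (mod 25).

Converse. This fails: take N = 24. Then 24² = 576 ≡ 1 (mod 25), yet 24 ≡ 24 (mod 25), not 1.

(⇒) holds; (⇐) fails.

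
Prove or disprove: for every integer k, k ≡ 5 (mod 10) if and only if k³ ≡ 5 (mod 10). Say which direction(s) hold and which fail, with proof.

Both directions hold; the statement is true.

(⇒) Suppose k ≡ 5 (mod 10). Write k = 10j + 5. Then (10j + 5)³ = 1000j³ + 1500j² + 750j + 125 = 10(100j³ + 150j² + 75j + 12) + 5, so k³ ≡ 5 (mod 10).

(⇐) For the converse, argue contrapositively. If k ≢ 5 (mod 10), then k is congruent to one of 0, 1, 2, 3, 4, 6, 7, 8, 9 modulo 10, and these give k³ ≡ 0, 1, 8, 7, 4, 6, 3, 2, 9 respectively — never 5.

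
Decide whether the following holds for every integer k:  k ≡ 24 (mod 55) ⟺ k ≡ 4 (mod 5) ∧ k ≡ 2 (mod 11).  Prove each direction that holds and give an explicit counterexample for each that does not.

(⟹) Suppose k ≡ 24 (mod 55); write k = 55j + 24. Since 5 ∣ 55, reducing mod 5 gives k ≡ 24 ≡ 4 (mod 5); since 11 ∣ 55, reducing mod 11 gives k ≡ 24 ≡ 2 (mod 11).

(⟸) Conversely, if k ≡ 4 (mod 5) and k ≡ 2 (mod 11), then by the Chinese remainder theorem k ≡ 24 (mod 55). This is exactly k ≡ 24 (mod 55).

The biconditional holds.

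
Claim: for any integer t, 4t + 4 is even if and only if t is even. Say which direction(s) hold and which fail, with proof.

(⟹) This fails: take t = 3. Then 4t + 4 = 16, which is even, yet t = 3 is odd, not even.

(⟸) Suppose t is even. Since 4 is even, 4t is even for every t, so 4t + 4 has the same parity as 4, which is even. Hence 4t + 4 is even.

The forward direction fails; the converse holds.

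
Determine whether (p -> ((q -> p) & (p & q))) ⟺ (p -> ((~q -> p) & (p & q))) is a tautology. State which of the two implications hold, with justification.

Forward direction. Assume the antecedent. If p is true, the antecedent forces (p = T, q = T), and p -> ((~q -> p) & (p & q)) holds there. If p is false, p -> ((~q -> p) & (p & q)) reduces to true regardless of the other variables. Either way p -> ((~q -> p) & (p & q)) holds.

Converse. Assume the antecedent. If p is true, the antecedent forces (p = T, q = T), and p -> ((q -> p) & (p & q)) holds there. If p is false, p -> ((q -> p) & (p & q)) reduces to true regardless of the other variables. Either way p -> ((q -> p) & (p & q)) holds.

The biconditional holds.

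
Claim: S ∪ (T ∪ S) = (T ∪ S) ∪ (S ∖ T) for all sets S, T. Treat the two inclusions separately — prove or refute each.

(⊆) Let x ∈ S ∪ (T ∪ S). Then either x ∈ S and x ∉ T; or x ∈ T and x ∉ S; or x ∈ S ∩ T. In each case x ∈ (T ∪ S) ∪ (S ∖ T), so S ∪ (T ∪ S) ⊆ (T ∪ S) ∪ (S ∖ T).

(⊇) Let x ∈ (T ∪ S) ∪ (S ∖ T). Then either x ∈ S and x ∉ T; or x ∈ T and x ∉ S; or x ∈ S ∩ T. In each case x ∈ S ∪ (T ∪ S), so (T ∪ S) ∪ (S ∖ T) ⊆ S ∪ (T ∪ S).

Both inclusions hold.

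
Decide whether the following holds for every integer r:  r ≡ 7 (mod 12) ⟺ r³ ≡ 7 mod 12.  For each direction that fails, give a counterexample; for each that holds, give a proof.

[⇒] Suppose r ≡ 7 (mod 12). Write r = 12j + 7. Then (12j + 7)³ = 1728j³ + 3024j² + 1764j + 343 = 12(144j³ + 252j² + 147j + 28) + 7, so r³ ≡ 7 (mod 12).

[⇐] Conversely, suppose r³ ≡ 7 (mod 12). The only residue r in {0, …, 11} with r³ ≡ 7 (mod 12) is r = 7, so r ≡ 7 (mod 12).

The biconditional holds.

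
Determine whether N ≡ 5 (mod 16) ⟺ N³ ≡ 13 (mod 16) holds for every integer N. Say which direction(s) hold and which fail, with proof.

(⇒) Suppose N ≡ 5 (mod 16). Write N = 16j + 5. Then (16j + 5)³ = 4096j³ + 3840j² + 1200j + 125 = 16(256j³ + 240j² + 75j + 7) + 13, so N³ ≡ 13 (mod 16).

(⇐) Conversely, suppose N³ ≡ 13 (mod 16). The only residue r in {0, …, 15} with r³ ≡ 13 (mod 16) is r = 5, so N ≡ 5 (mod 16).

Equivalent; both directions hold.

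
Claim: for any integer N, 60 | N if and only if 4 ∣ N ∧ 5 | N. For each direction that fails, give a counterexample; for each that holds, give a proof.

(⇐) This fails: take N = 20. Both 4 ∣ 20 and 5 ∣ 20, yet 20 is not a multiple of 60 (since 20 = 0·60 + 20), so 60 ∤ 20.

(⇒) If 60 ∣ N, write N = 60q. Since 60 = 15·4, N = 4·(15q), so 4 ∣ N; and since 60 = 12·5, N = 5·(12q), so 5 ∣ N.

Only the forward direction holds.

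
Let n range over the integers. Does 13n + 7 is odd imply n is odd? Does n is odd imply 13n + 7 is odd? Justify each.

Neither direction holds.

[⇒] This fails: n = 4 gives 13n + 7 = 59, which is odd, but 4 is even, not odd.

[⇐] This also fails: n = 3 is odd, but 13n + 7 = 46 is even, not odd.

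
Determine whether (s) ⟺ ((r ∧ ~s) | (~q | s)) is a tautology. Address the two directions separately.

(⇒) holds; (⇐) fails.

Forward direction. Assume the antecedent. If r is true, (r ∧ ~s) | (~q | s) reduces to true regardless of the other variables. If r is false, the antecedent forces (r = F, q = F, s = T) or (r = F, q = T, s = T), and (r ∧ ~s) | (~q | s) holds there. Either way (r ∧ ~s) | (~q | s) holds.

Converse. This fails. Under r = F, q = F, s = F, the left side is false but the right side is true.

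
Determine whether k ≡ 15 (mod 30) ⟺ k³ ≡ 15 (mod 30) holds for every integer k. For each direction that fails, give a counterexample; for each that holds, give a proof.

Forward direction. Suppose k ≡ 15 (mod 30). Write k = 30j + 15. Then (30j + 15)³ = 27000j³ + 40500j² + 20250j + 3375 = 30(900j³ + 1350j² + 675j + 112) + 15, so k³ ≡ 15 (mod 30).

Converse. Suppose k³ ≡ 15 (mod 30). The only residue r in {0, …, 29} with r³ ≡ 15 (mod 30) is r = 15, so k ≡ 15 (mod 30).

Both directions hold; the statement is true.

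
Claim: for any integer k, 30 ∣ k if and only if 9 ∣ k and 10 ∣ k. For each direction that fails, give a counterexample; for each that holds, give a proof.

Only the converse holds.

(→) This fails: take k = 30. Certainly 30 ∣ 30, but 9 ∤ 30.

(←) Suppose 9 ∣ k and 10 ∣ k. Any common multiple of 9 and 10 is a multiple of their lcm; here gcd(9, 10) = 1, so lcm(9, 10) = 9·10 = 90, so 90 ∣ k. Since 30 ∣ 90, it follows that 30 ∣ k.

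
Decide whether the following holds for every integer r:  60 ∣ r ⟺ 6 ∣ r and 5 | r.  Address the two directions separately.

[⇐] This fails: take r = 30. Both 6 ∣ 30 and 5 ∣ 30, yet 30 is not a multiple of 60 (since 30 = 0·60 + 30), so 60 ∤ 30.

[⇒] If 60 ∣ r, write r = 60q. Since 60 = 10·6, r = 6·(10q), so 6 ∣ r; and since 60 = 12·5, r = 5·(12q), so 5 ∣ r.

Only the forward direction holds.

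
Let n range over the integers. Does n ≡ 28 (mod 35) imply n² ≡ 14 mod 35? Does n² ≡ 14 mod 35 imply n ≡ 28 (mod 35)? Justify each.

[⇒] Suppose n ≡ 28 (mod 35). Write n = 35j + 28. Then (35j + 28)² = 1225j² + 1960j + 784 = 35(35j² + 56j + 22) + 14, so n² ≡ 14 (mod 35).

[⇐] This fails: take n = 7. Then 7² = 49 ≡ 14 (mod 35), yet 7 ≡ 7 (mod 35), not 28.

Only the forward implication holds.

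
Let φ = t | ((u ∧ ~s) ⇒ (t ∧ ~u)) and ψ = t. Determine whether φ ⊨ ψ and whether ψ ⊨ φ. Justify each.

Converse. Assume the antecedent. If s is true, t | ((u ∧ ~s) ⇒ (t ∧ ~u)) reduces to true regardless of the other variables. If s is false, the antecedent forces (s = F, t = T, u = F) or (s = F, t = T, u = T), and t | ((u ∧ ~s) ⇒ (t ∧ ~u)) holds there. Either way t | ((u ∧ ~s) ⇒ (t ∧ ~u)) holds.

Forward direction. This fails. Under s = F, t = F, u = F, the left side is true but the right side is false.

Only the converse holds.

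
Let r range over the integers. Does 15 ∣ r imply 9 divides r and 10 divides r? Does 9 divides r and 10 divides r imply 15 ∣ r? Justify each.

The forward direction fails; the converse holds.

(→) This fails: take r = 15. Certainly 15 ∣ 15, but 9 ∤ 15.

(←) Suppose 9 ∣ r and 10 ∣ r. Any common multiple of 9 and 10 is a multiple of their lcm; here gcd(9, 10) = 1, so lcm(9, 10) = 9·10 = 90, so 90 ∣ r. Since 15 ∣ 90, it follows that 15 ∣ r.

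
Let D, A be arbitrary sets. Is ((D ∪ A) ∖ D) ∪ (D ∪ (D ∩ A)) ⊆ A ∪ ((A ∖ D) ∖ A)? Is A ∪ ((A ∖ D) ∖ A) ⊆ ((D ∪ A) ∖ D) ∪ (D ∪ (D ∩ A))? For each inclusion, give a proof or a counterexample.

Only the reverse inclusion holds.

(⊇) Let x ∈ A ∪ ((A ∖ D) ∖ A). Then either x ∈ A and x ∉ D; or x ∈ D ∩ A. In each case x ∈ ((D ∪ A) ∖ D) ∪ (D ∪ (D ∩ A)), so A ∪ ((A ∖ D) ∖ A) ⊆ ((D ∪ A) ∖ D) ∪ (D ∪ (D ∩ A)).

(⊆) This inclusion fails. Take D = {1}, A = ∅; then 1 ∈ ((D ∪ A) ∖ D) ∪ (D ∪ (D ∩ A)) but 1 ∉ A ∪ ((A ∖ D) ∖ A).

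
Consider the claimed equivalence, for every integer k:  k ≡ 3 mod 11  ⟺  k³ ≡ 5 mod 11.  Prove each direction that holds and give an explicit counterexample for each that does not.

Equivalent; both directions hold.

(←) Suppose k³ ≡ 5 (mod 11). The only residue r in {0, …, 10} with r³ ≡ 5 (mod 11) is r = 3, so k ≡ 3 (mod 11).

(→) Suppose k ≡ 3 mod 11. Write k = 11j + 3. Then (11j + 3)³ = 1331j³ + 1089j² + 297j + 27 = 11(121j³ + 99j² + 27j + 2) + 5, so k³ ≡ 5 (mod 11).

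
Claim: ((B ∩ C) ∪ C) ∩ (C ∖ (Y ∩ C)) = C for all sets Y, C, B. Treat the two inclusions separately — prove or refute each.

(⊇) This inclusion fails. Take Y = {1}, C = {1}, B = ∅; then 1 ∈ C but 1 ∉ ((B ∩ C) ∪ C) ∩ (C ∖ (Y ∩ C)).

(⊆) Let x ∈ ((B ∩ C) ∪ C) ∩ (C ∖ (Y ∩ C)). Then either x ∈ C and x ∉ Y, B; or x ∈ C ∩ B and x ∉ Y. In each case x ∈ C, so ((B ∩ C) ∪ C) ∩ (C ∖ (Y ∩ C)) ⊆ C.

(⊆) holds; (⊇) fails.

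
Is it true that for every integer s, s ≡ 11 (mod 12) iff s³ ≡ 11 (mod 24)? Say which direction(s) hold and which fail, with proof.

(⇒) fails; (⇐) holds.

Forward direction. This fails: take s = 23. Then 23 ≡ 11 (mod 12), but 23³ = 12167 ≡ 23 (mod 24), not 11.

Converse. The residues r modulo 24 with r³ ≡ 11 (mod 24) are exactly {11}, and each is ≡ 11 (mod 12).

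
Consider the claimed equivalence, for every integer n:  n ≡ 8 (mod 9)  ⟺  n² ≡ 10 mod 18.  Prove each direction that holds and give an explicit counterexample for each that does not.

(⟹) This fails: take n = 17. Then 17 ≡ 8 (mod 9), but 17² = 289 ≡ 1 (mod 18), not 10.

(⟸) This fails: take n = 10. Then 10² = 100 ≡ 10 (mod 18), yet 10 ≡ 1 (mod 9), not 8.

(⇒) fails and (⇐) fails.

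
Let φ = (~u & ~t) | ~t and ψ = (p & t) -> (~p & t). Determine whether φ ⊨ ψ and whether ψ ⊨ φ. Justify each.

Forward direction. Assume the antecedent. If u is true, the antecedent forces (u = T, t = F, p = F) or (u = T, t = F, p = T), and (p & t) -> (~p & t) holds there. If u is false, the antecedent forces (u = F, t = F, p = F) or (u = F, t = F, p = T), and (p & t) -> (~p & t) holds there. Either way (p & t) -> (~p & t) holds.

Converse. This fails. Under u = F, t = T, p = F, the left side is false but the right side is true.

Only the forward implication holds.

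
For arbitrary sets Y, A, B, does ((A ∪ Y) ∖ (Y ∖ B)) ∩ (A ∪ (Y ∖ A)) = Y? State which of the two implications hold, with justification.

(⟹) This inclusion fails. Take Y = ∅, A = {1}, B = ∅; then 1 ∈ ((A ∪ Y) ∖ (Y ∖ B)) ∩ (A ∪ (Y ∖ A)) but 1 ∉ Y.

(⟸) This inclusion fails. Take Y = {1}, A = ∅, B = ∅; then 1 ∈ Y but 1 ∉ ((A ∪ Y) ∖ (Y ∖ B)) ∩ (A ∪ (Y ∖ A)).

Both inclusions fail.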